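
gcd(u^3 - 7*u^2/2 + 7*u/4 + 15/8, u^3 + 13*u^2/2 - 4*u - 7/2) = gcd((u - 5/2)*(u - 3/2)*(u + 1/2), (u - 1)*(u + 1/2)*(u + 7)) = u + 1/2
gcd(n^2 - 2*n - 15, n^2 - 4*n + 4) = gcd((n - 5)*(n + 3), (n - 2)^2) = 1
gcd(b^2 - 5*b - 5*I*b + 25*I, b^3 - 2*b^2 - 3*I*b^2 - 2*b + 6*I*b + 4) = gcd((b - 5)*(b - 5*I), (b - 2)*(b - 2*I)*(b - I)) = 1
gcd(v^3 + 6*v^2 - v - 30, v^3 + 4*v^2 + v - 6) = v + 3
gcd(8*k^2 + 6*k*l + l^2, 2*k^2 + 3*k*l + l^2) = 2*k + l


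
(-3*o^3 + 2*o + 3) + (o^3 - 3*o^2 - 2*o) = -2*o^3 - 3*o^2 + 3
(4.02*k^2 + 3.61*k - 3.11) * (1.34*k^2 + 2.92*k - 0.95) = 5.3868*k^4 + 16.5758*k^3 + 2.5548*k^2 - 12.5107*k + 2.9545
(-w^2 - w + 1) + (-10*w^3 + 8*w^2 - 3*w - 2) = -10*w^3 + 7*w^2 - 4*w - 1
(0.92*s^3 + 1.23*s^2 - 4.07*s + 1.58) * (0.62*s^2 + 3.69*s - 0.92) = 0.5704*s^5 + 4.1574*s^4 + 1.1689*s^3 - 15.1703*s^2 + 9.5746*s - 1.4536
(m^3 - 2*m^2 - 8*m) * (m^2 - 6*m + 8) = m^5 - 8*m^4 + 12*m^3 + 32*m^2 - 64*m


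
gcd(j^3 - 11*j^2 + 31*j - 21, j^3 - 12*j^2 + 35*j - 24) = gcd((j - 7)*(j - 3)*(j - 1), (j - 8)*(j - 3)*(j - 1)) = j^2 - 4*j + 3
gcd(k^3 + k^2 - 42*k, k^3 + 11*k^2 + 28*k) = k^2 + 7*k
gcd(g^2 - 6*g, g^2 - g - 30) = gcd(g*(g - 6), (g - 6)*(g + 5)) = g - 6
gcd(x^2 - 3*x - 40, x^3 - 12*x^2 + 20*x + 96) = x - 8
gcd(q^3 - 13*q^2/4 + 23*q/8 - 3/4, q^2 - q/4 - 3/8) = q - 3/4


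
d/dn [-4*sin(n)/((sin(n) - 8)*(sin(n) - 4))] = 4*(sin(n)^2 - 32)*cos(n)/((sin(n) - 8)^2*(sin(n) - 4)^2)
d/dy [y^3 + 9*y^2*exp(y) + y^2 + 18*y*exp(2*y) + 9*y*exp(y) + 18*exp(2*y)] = 9*y^2*exp(y) + 3*y^2 + 36*y*exp(2*y) + 27*y*exp(y) + 2*y + 54*exp(2*y) + 9*exp(y)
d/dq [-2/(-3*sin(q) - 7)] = -6*cos(q)/(3*sin(q) + 7)^2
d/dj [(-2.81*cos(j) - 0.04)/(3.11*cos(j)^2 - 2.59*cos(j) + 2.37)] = (-8.7391*cos(j)^2 - 0.2488*cos(j) + 6.7633)*sin(j)/(9.6721*cos(j)^4 - 16.1098*cos(j)^3 + 21.4495*cos(j)^2 - 12.2766*cos(j) + 5.6169)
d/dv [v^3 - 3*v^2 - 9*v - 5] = 3*v^2 - 6*v - 9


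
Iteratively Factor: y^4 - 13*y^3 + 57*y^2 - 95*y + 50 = (y - 2)*(y^3 - 11*y^2 + 35*y - 25) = (y - 5)*(y - 2)*(y^2 - 6*y + 5) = (y - 5)^2*(y - 2)*(y - 1)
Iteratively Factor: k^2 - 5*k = (k)*(k - 5)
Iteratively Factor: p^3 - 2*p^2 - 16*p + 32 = (p - 4)*(p^2 + 2*p - 8) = (p - 4)*(p + 4)*(p - 2)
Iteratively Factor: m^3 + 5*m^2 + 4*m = (m + 4)*(m^2 + m) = (m + 1)*(m + 4)*(m)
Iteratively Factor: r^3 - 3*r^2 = (r - 3)*(r^2) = r*(r - 3)*(r)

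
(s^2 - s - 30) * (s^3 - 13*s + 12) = s^5 - s^4 - 43*s^3 + 25*s^2 + 378*s - 360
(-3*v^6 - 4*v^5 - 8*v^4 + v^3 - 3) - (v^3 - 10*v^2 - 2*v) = -3*v^6 - 4*v^5 - 8*v^4 + 10*v^2 + 2*v - 3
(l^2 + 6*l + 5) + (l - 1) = l^2 + 7*l + 4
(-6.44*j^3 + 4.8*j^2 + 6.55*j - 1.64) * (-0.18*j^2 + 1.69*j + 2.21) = 1.1592*j^5 - 11.7476*j^4 - 7.2994*j^3 + 21.9727*j^2 + 11.7039*j - 3.6244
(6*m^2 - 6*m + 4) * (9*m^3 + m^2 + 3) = 54*m^5 - 48*m^4 + 30*m^3 + 22*m^2 - 18*m + 12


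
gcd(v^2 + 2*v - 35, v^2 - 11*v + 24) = 1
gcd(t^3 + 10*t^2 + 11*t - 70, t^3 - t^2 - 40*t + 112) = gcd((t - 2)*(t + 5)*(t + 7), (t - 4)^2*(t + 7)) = t + 7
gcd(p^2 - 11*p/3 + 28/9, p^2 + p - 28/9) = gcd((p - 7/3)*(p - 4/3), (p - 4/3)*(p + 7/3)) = p - 4/3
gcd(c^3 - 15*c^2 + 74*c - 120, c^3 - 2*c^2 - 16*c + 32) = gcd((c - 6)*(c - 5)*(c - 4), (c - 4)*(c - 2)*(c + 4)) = c - 4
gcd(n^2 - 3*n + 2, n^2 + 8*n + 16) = 1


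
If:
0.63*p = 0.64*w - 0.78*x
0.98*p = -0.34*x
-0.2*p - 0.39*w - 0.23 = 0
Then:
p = 0.29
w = -0.74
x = -0.84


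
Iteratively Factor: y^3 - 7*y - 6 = (y + 2)*(y^2 - 2*y - 3) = (y + 1)*(y + 2)*(y - 3)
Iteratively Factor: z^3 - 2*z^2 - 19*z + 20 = (z + 4)*(z^2 - 6*z + 5) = (z - 1)*(z + 4)*(z - 5)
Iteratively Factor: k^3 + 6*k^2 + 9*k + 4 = (k + 1)*(k^2 + 5*k + 4) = (k + 1)*(k + 4)*(k + 1)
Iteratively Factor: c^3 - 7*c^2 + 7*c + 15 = (c - 3)*(c^2 - 4*c - 5) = (c - 5)*(c - 3)*(c + 1)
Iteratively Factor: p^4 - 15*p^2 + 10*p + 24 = (p + 1)*(p^3 - p^2 - 14*p + 24) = (p - 2)*(p + 1)*(p^2 + p - 12) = (p - 3)*(p - 2)*(p + 1)*(p + 4)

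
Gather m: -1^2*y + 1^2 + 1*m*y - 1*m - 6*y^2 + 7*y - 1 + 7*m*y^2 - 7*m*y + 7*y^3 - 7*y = m*(7*y^2 - 6*y - 1) + 7*y^3 - 6*y^2 - y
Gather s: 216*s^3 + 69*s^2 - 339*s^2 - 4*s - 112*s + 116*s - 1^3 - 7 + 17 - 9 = 216*s^3 - 270*s^2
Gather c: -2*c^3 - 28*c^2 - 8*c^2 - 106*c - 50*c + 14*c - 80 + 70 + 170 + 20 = -2*c^3 - 36*c^2 - 142*c + 180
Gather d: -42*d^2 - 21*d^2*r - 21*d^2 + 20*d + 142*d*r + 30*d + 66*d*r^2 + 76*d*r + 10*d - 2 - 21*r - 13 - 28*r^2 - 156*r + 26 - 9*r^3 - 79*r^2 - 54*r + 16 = d^2*(-21*r - 63) + d*(66*r^2 + 218*r + 60) - 9*r^3 - 107*r^2 - 231*r + 27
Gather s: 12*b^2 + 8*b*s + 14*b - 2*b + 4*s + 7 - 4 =12*b^2 + 12*b + s*(8*b + 4) + 3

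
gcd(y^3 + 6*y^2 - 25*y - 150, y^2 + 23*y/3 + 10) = y + 6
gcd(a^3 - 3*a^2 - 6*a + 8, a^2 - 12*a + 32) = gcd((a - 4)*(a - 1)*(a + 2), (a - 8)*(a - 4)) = a - 4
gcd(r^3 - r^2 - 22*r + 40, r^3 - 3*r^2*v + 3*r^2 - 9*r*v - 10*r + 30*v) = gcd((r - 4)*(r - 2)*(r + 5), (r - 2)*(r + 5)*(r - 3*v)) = r^2 + 3*r - 10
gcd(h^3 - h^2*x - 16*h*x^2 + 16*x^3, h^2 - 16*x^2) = -h^2 + 16*x^2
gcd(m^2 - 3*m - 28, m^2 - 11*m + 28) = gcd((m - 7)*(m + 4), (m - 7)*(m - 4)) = m - 7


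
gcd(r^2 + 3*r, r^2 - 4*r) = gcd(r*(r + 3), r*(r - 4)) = r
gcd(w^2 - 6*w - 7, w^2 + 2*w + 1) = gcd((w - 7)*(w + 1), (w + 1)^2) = w + 1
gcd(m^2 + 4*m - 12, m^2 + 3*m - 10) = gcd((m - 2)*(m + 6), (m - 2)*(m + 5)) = m - 2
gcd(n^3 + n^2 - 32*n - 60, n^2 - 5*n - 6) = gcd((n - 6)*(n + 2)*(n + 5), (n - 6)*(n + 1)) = n - 6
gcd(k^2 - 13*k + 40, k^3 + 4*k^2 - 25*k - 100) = k - 5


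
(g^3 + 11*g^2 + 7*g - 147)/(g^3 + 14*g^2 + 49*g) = (g - 3)/g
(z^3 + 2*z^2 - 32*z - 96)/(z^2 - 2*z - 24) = z + 4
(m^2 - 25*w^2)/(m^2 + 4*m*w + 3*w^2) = (m^2 - 25*w^2)/(m^2 + 4*m*w + 3*w^2)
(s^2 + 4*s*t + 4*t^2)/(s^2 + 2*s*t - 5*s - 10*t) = (s + 2*t)/(s - 5)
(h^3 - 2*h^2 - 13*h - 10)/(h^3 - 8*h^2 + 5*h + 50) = (h + 1)/(h - 5)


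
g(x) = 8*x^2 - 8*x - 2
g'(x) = 16*x - 8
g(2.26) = 20.78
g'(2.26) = 28.16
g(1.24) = 0.38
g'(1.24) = 11.84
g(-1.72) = 35.43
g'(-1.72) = -35.52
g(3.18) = 53.46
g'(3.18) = 42.88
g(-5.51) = 284.96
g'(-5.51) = -96.16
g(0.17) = -3.13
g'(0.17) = -5.28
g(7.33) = 369.19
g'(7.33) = 109.28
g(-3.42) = 118.93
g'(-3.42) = -62.72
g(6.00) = 238.00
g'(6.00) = 88.00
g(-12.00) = 1246.00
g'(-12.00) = -200.00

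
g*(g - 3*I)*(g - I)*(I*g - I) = I*g^4 + 4*g^3 - I*g^3 - 4*g^2 - 3*I*g^2 + 3*I*g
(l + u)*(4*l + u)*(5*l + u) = 20*l^3 + 29*l^2*u + 10*l*u^2 + u^3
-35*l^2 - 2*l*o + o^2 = (-7*l + o)*(5*l + o)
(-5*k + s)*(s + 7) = -5*k*s - 35*k + s^2 + 7*s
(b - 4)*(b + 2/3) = b^2 - 10*b/3 - 8/3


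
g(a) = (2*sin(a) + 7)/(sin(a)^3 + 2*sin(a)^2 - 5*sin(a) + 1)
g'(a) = (2*sin(a) + 7)*(-3*sin(a)^2*cos(a) - 4*sin(a)*cos(a) + 5*cos(a))/(sin(a)^3 + 2*sin(a)^2 - 5*sin(a) + 1)^2 + 2*cos(a)/(sin(a)^3 + 2*sin(a)^2 - 5*sin(a) + 1)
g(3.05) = 12.82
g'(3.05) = -108.62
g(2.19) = -7.16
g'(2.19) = 1.81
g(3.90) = 1.11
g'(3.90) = -1.30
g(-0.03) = 6.03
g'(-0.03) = 28.50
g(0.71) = -7.33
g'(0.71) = 4.15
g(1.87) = -8.26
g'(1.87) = 4.07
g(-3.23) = 12.48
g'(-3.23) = -103.49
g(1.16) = -7.80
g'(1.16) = -3.98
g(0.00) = 7.00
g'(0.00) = 37.00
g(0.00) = 7.00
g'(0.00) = 37.00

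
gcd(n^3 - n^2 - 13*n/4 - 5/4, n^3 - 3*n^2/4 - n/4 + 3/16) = n + 1/2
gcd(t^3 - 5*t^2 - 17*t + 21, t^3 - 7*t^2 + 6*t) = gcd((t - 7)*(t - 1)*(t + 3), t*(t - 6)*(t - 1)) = t - 1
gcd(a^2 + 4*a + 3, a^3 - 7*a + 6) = a + 3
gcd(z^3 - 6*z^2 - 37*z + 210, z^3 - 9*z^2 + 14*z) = z - 7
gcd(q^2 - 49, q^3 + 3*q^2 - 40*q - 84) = q + 7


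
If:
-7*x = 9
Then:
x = -9/7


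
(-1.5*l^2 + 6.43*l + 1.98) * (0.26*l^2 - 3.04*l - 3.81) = -0.39*l^4 + 6.2318*l^3 - 13.3174*l^2 - 30.5175*l - 7.5438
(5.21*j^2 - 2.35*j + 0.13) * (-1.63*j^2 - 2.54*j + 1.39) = -8.4923*j^4 - 9.4029*j^3 + 12.999*j^2 - 3.5967*j + 0.1807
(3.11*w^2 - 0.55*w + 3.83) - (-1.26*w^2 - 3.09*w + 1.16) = 4.37*w^2 + 2.54*w + 2.67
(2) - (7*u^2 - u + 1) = -7*u^2 + u + 1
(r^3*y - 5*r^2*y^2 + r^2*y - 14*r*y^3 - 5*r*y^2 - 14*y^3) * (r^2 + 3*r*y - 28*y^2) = r^5*y - 2*r^4*y^2 + r^4*y - 57*r^3*y^3 - 2*r^3*y^2 + 98*r^2*y^4 - 57*r^2*y^3 + 392*r*y^5 + 98*r*y^4 + 392*y^5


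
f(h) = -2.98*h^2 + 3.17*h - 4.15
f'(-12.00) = 74.69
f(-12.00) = -471.31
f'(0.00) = 3.17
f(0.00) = -4.15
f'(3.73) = -19.06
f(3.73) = -33.79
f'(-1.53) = 12.29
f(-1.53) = -15.98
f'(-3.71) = 25.28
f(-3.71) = -56.93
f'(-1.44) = 11.75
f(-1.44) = -14.89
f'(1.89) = -8.09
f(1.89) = -8.80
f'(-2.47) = 17.89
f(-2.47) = -30.16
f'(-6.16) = 39.88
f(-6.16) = -136.76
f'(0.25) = 1.68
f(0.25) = -3.54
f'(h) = 3.17 - 5.96*h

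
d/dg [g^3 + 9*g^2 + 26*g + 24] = 3*g^2 + 18*g + 26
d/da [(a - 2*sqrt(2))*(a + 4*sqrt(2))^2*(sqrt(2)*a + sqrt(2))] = 4*sqrt(2)*a^3 + 3*sqrt(2)*a^2 + 36*a^2 + 24*a - 128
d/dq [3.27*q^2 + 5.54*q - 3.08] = 6.54*q + 5.54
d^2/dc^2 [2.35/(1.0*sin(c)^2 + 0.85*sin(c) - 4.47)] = (-9.4*sin(c)^4 - 5.9925*sin(c)^3 - 29.615875*sin(c)^2 + 3.056175*sin(c) + 24.40475)/(1.0*sin(c)^2 + 0.85*sin(c) - 4.47)^3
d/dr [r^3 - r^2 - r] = 3*r^2 - 2*r - 1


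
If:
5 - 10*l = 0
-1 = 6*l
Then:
No Solution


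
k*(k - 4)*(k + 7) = k^3 + 3*k^2 - 28*k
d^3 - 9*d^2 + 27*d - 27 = (d - 3)^3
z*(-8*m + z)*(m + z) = -8*m^2*z - 7*m*z^2 + z^3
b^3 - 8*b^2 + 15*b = b*(b - 5)*(b - 3)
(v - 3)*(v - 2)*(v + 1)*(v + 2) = v^4 - 2*v^3 - 7*v^2 + 8*v + 12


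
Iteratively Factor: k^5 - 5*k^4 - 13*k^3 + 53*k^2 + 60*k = (k - 5)*(k^4 - 13*k^2 - 12*k) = k*(k - 5)*(k^3 - 13*k - 12) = k*(k - 5)*(k + 1)*(k^2 - k - 12) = k*(k - 5)*(k - 4)*(k + 1)*(k + 3)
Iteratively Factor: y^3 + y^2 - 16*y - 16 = (y + 4)*(y^2 - 3*y - 4) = (y + 1)*(y + 4)*(y - 4)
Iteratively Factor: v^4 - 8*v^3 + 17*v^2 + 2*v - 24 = (v + 1)*(v^3 - 9*v^2 + 26*v - 24) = (v - 4)*(v + 1)*(v^2 - 5*v + 6) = (v - 4)*(v - 3)*(v + 1)*(v - 2)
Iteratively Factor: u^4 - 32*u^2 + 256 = (u - 4)*(u^3 + 4*u^2 - 16*u - 64) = (u - 4)*(u + 4)*(u^2 - 16) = (u - 4)*(u + 4)^2*(u - 4)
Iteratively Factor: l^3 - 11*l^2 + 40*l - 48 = (l - 4)*(l^2 - 7*l + 12) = (l - 4)^2*(l - 3)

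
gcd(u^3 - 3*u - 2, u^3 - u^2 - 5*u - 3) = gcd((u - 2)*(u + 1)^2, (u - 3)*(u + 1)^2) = u^2 + 2*u + 1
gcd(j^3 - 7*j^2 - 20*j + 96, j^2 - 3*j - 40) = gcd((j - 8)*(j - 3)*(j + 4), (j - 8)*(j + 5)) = j - 8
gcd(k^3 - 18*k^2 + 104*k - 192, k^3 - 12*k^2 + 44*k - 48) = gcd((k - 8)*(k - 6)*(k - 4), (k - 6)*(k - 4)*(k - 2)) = k^2 - 10*k + 24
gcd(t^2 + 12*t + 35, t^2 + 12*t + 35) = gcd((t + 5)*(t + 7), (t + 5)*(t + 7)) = t^2 + 12*t + 35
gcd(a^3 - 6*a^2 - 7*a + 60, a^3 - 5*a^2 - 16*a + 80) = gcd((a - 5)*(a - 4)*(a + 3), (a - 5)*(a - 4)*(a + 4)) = a^2 - 9*a + 20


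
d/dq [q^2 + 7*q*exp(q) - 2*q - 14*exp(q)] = 7*q*exp(q) + 2*q - 7*exp(q) - 2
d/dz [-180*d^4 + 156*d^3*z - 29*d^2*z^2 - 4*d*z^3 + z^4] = 156*d^3 - 58*d^2*z - 12*d*z^2 + 4*z^3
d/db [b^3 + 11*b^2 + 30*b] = 3*b^2 + 22*b + 30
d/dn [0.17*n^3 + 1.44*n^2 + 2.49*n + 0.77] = 0.51*n^2 + 2.88*n + 2.49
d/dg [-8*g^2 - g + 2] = -16*g - 1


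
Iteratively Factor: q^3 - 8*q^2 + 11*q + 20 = (q - 5)*(q^2 - 3*q - 4) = (q - 5)*(q - 4)*(q + 1)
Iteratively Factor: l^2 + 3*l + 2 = (l + 2)*(l + 1)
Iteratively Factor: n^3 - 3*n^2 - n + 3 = (n - 3)*(n^2 - 1) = (n - 3)*(n - 1)*(n + 1)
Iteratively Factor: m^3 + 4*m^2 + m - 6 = (m - 1)*(m^2 + 5*m + 6) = (m - 1)*(m + 3)*(m + 2)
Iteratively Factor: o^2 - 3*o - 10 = (o + 2)*(o - 5)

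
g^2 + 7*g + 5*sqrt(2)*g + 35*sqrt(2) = (g + 7)*(g + 5*sqrt(2))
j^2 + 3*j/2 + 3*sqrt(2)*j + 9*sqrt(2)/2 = (j + 3/2)*(j + 3*sqrt(2))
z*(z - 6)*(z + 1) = z^3 - 5*z^2 - 6*z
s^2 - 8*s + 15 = (s - 5)*(s - 3)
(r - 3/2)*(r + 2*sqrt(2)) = r^2 - 3*r/2 + 2*sqrt(2)*r - 3*sqrt(2)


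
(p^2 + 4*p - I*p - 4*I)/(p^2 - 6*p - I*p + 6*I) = (p + 4)/(p - 6)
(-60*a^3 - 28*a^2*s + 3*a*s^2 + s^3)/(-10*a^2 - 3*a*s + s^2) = 6*a + s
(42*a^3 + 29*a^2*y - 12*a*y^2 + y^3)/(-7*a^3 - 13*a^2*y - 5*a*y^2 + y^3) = (-6*a + y)/(a + y)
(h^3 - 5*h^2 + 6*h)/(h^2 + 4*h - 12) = h*(h - 3)/(h + 6)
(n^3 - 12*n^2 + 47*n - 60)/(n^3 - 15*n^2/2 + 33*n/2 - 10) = 2*(n^2 - 8*n + 15)/(2*n^2 - 7*n + 5)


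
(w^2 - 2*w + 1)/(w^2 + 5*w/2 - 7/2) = 2*(w - 1)/(2*w + 7)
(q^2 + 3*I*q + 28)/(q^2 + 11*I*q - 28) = (q - 4*I)/(q + 4*I)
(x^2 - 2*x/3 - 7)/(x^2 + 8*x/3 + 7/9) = 3*(x - 3)/(3*x + 1)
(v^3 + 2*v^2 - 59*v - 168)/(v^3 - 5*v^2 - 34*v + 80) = (v^2 + 10*v + 21)/(v^2 + 3*v - 10)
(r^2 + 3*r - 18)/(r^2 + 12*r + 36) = (r - 3)/(r + 6)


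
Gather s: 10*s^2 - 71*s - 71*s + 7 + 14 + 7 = 10*s^2 - 142*s + 28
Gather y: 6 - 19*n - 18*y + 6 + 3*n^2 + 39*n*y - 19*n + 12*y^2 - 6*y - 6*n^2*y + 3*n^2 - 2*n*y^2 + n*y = 6*n^2 - 38*n + y^2*(12 - 2*n) + y*(-6*n^2 + 40*n - 24) + 12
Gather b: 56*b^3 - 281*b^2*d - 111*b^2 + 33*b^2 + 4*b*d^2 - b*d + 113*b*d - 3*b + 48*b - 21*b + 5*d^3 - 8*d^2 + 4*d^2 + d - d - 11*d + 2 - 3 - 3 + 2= 56*b^3 + b^2*(-281*d - 78) + b*(4*d^2 + 112*d + 24) + 5*d^3 - 4*d^2 - 11*d - 2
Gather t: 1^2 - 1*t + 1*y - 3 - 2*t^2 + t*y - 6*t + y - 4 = -2*t^2 + t*(y - 7) + 2*y - 6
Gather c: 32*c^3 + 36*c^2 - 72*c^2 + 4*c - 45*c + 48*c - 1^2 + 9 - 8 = 32*c^3 - 36*c^2 + 7*c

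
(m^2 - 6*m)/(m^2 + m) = (m - 6)/(m + 1)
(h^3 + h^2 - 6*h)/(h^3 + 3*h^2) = (h - 2)/h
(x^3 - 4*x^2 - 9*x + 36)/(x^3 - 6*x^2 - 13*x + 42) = (x^2 - 7*x + 12)/(x^2 - 9*x + 14)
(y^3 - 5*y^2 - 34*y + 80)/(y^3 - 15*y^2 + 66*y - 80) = (y + 5)/(y - 5)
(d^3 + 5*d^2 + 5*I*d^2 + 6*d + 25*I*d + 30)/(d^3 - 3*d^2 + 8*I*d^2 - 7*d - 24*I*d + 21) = (d^3 + 5*d^2*(1 + I) + d*(6 + 25*I) + 30)/(d^3 + d^2*(-3 + 8*I) - d*(7 + 24*I) + 21)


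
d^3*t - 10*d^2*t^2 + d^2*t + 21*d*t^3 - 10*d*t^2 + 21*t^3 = (d - 7*t)*(d - 3*t)*(d*t + t)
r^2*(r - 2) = r^3 - 2*r^2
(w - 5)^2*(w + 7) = w^3 - 3*w^2 - 45*w + 175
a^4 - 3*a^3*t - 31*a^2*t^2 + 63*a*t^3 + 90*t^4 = (a - 6*t)*(a - 3*t)*(a + t)*(a + 5*t)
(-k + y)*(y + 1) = -k*y - k + y^2 + y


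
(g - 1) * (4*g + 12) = 4*g^2 + 8*g - 12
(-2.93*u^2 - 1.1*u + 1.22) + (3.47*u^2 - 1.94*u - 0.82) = 0.54*u^2 - 3.04*u + 0.4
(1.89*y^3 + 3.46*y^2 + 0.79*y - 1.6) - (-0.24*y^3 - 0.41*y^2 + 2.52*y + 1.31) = 2.13*y^3 + 3.87*y^2 - 1.73*y - 2.91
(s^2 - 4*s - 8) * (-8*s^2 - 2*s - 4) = -8*s^4 + 30*s^3 + 68*s^2 + 32*s + 32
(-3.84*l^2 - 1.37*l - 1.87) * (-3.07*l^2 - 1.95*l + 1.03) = 11.7888*l^4 + 11.6939*l^3 + 4.4572*l^2 + 2.2354*l - 1.9261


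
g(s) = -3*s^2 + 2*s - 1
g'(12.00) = -70.00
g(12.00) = -409.00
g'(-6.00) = 38.00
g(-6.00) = -121.00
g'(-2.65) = 17.90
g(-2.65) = -27.37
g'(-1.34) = 10.04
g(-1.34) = -9.07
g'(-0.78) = 6.68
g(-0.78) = -4.39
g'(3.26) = -17.56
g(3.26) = -26.36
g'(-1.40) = 10.40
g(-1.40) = -9.68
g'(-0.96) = 7.76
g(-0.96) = -5.68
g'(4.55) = -25.30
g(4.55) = -54.01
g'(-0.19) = 3.14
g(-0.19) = -1.49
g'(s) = 2 - 6*s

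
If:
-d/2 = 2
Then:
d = -4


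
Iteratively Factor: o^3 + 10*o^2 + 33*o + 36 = (o + 4)*(o^2 + 6*o + 9) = (o + 3)*(o + 4)*(o + 3)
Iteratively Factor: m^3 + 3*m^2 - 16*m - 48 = (m + 4)*(m^2 - m - 12) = (m + 3)*(m + 4)*(m - 4)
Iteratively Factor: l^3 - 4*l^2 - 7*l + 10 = (l - 5)*(l^2 + l - 2) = (l - 5)*(l + 2)*(l - 1)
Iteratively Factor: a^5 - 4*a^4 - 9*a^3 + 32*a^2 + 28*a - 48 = (a + 2)*(a^4 - 6*a^3 + 3*a^2 + 26*a - 24) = (a + 2)^2*(a^3 - 8*a^2 + 19*a - 12) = (a - 1)*(a + 2)^2*(a^2 - 7*a + 12) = (a - 4)*(a - 1)*(a + 2)^2*(a - 3)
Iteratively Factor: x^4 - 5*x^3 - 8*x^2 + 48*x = (x + 3)*(x^3 - 8*x^2 + 16*x) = x*(x + 3)*(x^2 - 8*x + 16) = x*(x - 4)*(x + 3)*(x - 4)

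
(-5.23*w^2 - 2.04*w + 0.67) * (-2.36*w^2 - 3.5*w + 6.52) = 12.3428*w^4 + 23.1194*w^3 - 28.5408*w^2 - 15.6458*w + 4.3684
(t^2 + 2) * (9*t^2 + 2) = 9*t^4 + 20*t^2 + 4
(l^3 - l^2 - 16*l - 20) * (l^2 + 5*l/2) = l^5 + 3*l^4/2 - 37*l^3/2 - 60*l^2 - 50*l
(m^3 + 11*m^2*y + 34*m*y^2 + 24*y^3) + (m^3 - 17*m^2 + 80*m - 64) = 2*m^3 + 11*m^2*y - 17*m^2 + 34*m*y^2 + 80*m + 24*y^3 - 64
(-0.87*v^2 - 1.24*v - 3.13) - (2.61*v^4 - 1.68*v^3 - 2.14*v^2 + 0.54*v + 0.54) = -2.61*v^4 + 1.68*v^3 + 1.27*v^2 - 1.78*v - 3.67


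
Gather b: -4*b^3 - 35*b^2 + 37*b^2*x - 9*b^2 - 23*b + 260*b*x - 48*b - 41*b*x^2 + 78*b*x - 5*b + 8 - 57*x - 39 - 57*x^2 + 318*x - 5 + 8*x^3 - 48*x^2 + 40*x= -4*b^3 + b^2*(37*x - 44) + b*(-41*x^2 + 338*x - 76) + 8*x^3 - 105*x^2 + 301*x - 36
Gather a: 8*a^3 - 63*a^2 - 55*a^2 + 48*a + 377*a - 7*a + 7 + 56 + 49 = 8*a^3 - 118*a^2 + 418*a + 112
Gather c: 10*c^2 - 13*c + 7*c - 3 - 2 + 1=10*c^2 - 6*c - 4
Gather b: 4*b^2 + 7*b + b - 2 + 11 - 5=4*b^2 + 8*b + 4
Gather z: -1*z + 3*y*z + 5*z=z*(3*y + 4)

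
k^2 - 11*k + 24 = (k - 8)*(k - 3)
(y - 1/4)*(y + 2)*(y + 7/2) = y^3 + 21*y^2/4 + 45*y/8 - 7/4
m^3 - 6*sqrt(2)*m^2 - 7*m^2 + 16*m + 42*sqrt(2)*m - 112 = (m - 7)*(m - 4*sqrt(2))*(m - 2*sqrt(2))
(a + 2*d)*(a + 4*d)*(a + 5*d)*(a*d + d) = a^4*d + 11*a^3*d^2 + a^3*d + 38*a^2*d^3 + 11*a^2*d^2 + 40*a*d^4 + 38*a*d^3 + 40*d^4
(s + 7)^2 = s^2 + 14*s + 49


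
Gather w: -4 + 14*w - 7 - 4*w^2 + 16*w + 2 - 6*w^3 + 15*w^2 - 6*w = -6*w^3 + 11*w^2 + 24*w - 9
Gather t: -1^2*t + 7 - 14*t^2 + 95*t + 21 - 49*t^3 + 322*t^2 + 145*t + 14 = -49*t^3 + 308*t^2 + 239*t + 42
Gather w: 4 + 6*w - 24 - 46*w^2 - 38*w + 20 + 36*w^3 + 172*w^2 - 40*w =36*w^3 + 126*w^2 - 72*w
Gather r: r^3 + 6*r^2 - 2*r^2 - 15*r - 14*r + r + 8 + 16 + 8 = r^3 + 4*r^2 - 28*r + 32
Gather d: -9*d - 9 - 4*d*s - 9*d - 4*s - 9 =d*(-4*s - 18) - 4*s - 18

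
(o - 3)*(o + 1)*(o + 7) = o^3 + 5*o^2 - 17*o - 21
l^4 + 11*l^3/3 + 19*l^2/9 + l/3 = l*(l + 1/3)^2*(l + 3)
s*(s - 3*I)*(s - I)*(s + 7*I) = s^4 + 3*I*s^3 + 25*s^2 - 21*I*s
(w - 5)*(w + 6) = w^2 + w - 30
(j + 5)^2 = j^2 + 10*j + 25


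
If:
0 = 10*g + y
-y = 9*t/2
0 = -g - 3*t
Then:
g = 0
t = 0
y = 0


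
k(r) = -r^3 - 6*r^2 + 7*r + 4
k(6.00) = -386.00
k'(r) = -3*r^2 - 12*r + 7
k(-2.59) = -37.00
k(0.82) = 5.15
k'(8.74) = -327.04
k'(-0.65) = 13.53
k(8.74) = -1060.77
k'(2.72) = -47.84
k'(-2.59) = 17.96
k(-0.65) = -2.81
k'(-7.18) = -61.50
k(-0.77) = -4.49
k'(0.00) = 7.00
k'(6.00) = -173.00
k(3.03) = -57.69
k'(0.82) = -4.86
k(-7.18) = 14.57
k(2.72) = -41.47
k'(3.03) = -56.90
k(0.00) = 4.00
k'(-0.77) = 14.46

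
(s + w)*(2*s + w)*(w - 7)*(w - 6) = 2*s^2*w^2 - 26*s^2*w + 84*s^2 + 3*s*w^3 - 39*s*w^2 + 126*s*w + w^4 - 13*w^3 + 42*w^2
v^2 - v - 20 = (v - 5)*(v + 4)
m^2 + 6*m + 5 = (m + 1)*(m + 5)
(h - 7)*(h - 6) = h^2 - 13*h + 42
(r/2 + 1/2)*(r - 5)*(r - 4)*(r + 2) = r^4/2 - 3*r^3 - 5*r^2/2 + 21*r + 20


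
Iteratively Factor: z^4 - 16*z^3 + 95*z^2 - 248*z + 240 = (z - 5)*(z^3 - 11*z^2 + 40*z - 48) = (z - 5)*(z - 3)*(z^2 - 8*z + 16) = (z - 5)*(z - 4)*(z - 3)*(z - 4)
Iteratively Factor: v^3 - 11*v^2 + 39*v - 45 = (v - 3)*(v^2 - 8*v + 15) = (v - 5)*(v - 3)*(v - 3)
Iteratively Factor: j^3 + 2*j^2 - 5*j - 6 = (j + 3)*(j^2 - j - 2) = (j - 2)*(j + 3)*(j + 1)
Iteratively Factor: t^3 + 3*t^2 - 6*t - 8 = (t + 1)*(t^2 + 2*t - 8) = (t - 2)*(t + 1)*(t + 4)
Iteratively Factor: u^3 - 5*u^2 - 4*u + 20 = (u - 5)*(u^2 - 4) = (u - 5)*(u + 2)*(u - 2)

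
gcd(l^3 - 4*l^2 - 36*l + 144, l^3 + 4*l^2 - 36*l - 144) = l^2 - 36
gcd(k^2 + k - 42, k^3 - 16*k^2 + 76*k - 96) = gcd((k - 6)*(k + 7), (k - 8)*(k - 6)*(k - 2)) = k - 6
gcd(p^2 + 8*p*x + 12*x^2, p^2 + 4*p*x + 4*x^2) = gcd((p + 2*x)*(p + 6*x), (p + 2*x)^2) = p + 2*x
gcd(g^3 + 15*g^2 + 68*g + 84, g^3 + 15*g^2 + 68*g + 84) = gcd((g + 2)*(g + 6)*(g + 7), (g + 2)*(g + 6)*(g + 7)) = g^3 + 15*g^2 + 68*g + 84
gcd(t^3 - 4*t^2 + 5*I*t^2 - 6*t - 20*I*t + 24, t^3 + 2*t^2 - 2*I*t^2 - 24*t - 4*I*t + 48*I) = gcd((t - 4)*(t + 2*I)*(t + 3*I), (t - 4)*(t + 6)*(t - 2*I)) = t - 4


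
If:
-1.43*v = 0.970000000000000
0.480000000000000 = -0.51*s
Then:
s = -0.94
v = -0.68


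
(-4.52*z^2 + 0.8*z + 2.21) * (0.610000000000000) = -2.7572*z^2 + 0.488*z + 1.3481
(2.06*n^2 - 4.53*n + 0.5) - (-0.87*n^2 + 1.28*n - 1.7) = 2.93*n^2 - 5.81*n + 2.2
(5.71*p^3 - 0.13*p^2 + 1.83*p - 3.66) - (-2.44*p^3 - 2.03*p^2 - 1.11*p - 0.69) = 8.15*p^3 + 1.9*p^2 + 2.94*p - 2.97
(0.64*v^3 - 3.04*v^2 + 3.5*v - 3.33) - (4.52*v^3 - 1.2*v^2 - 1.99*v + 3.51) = -3.88*v^3 - 1.84*v^2 + 5.49*v - 6.84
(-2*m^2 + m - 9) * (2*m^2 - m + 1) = -4*m^4 + 4*m^3 - 21*m^2 + 10*m - 9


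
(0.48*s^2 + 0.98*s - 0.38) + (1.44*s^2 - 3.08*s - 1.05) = 1.92*s^2 - 2.1*s - 1.43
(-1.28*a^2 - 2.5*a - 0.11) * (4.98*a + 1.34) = -6.3744*a^3 - 14.1652*a^2 - 3.8978*a - 0.1474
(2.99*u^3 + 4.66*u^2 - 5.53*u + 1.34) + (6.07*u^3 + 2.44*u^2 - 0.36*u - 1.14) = 9.06*u^3 + 7.1*u^2 - 5.89*u + 0.2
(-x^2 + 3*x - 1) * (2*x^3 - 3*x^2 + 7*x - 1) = -2*x^5 + 9*x^4 - 18*x^3 + 25*x^2 - 10*x + 1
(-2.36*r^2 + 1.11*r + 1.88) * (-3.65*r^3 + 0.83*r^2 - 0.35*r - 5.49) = 8.614*r^5 - 6.0103*r^4 - 5.1147*r^3 + 14.1283*r^2 - 6.7519*r - 10.3212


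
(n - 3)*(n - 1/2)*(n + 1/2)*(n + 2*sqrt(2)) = n^4 - 3*n^3 + 2*sqrt(2)*n^3 - 6*sqrt(2)*n^2 - n^2/4 - sqrt(2)*n/2 + 3*n/4 + 3*sqrt(2)/2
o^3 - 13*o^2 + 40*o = o*(o - 8)*(o - 5)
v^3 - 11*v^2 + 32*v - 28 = (v - 7)*(v - 2)^2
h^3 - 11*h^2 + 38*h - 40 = (h - 5)*(h - 4)*(h - 2)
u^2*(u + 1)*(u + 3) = u^4 + 4*u^3 + 3*u^2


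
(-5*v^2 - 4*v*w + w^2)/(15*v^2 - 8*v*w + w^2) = (-v - w)/(3*v - w)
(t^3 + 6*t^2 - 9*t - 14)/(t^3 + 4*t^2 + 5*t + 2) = (t^2 + 5*t - 14)/(t^2 + 3*t + 2)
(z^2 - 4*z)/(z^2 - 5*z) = (z - 4)/(z - 5)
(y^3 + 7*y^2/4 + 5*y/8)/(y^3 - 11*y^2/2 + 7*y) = (8*y^2 + 14*y + 5)/(4*(2*y^2 - 11*y + 14))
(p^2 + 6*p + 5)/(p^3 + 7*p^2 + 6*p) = (p + 5)/(p*(p + 6))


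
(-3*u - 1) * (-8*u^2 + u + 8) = 24*u^3 + 5*u^2 - 25*u - 8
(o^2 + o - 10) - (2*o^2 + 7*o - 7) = -o^2 - 6*o - 3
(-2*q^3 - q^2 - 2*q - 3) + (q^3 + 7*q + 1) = -q^3 - q^2 + 5*q - 2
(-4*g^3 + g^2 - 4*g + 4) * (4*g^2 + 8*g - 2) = -16*g^5 - 28*g^4 - 18*g^2 + 40*g - 8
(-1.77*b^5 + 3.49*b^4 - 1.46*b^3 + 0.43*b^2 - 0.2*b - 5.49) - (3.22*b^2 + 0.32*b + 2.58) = -1.77*b^5 + 3.49*b^4 - 1.46*b^3 - 2.79*b^2 - 0.52*b - 8.07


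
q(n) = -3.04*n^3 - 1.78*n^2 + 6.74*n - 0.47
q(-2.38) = 14.39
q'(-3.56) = -96.17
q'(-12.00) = -1263.82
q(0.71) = 2.33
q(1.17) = 0.11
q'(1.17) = -9.91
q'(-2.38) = -36.45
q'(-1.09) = -0.22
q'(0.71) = -0.38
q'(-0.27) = 7.04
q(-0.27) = -2.36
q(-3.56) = 90.14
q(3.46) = -124.38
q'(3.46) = -114.76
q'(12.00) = -1349.26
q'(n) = -9.12*n^2 - 3.56*n + 6.74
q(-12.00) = 4915.45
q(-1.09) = -5.99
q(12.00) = -5429.03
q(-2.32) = 12.27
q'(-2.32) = -34.09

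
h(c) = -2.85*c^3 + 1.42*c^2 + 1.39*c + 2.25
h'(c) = -8.55*c^2 + 2.84*c + 1.39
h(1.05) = 1.98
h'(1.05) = -5.05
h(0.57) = 2.98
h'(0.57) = 0.23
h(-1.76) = 19.74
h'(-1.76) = -30.09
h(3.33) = -82.61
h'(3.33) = -83.96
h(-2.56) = 55.81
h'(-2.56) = -61.91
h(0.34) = 2.77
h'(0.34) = 1.37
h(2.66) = -37.65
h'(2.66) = -51.55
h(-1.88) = 23.59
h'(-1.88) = -34.17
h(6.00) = -553.89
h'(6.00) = -289.37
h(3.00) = -57.75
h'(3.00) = -67.04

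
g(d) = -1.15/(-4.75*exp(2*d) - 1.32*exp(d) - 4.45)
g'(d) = -1.15*(9.5*exp(2*d) + 1.32*exp(d))/(-4.75*exp(2*d) - 1.32*exp(d) - 4.45)^2 = (-10.925*exp(d) - 1.518)*exp(d)/(4.75*exp(2*d) + 1.32*exp(d) + 4.45)^2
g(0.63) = 0.05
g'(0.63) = -0.07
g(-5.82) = 0.26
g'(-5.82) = -0.00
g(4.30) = 0.00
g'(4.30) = -0.00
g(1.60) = 0.01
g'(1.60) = -0.02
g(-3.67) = 0.26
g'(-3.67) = -0.00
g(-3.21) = 0.25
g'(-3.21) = -0.00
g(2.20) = 0.00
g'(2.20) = -0.01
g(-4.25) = 0.26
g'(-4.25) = -0.00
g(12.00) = 0.00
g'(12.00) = 0.00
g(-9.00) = 0.26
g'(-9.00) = 0.00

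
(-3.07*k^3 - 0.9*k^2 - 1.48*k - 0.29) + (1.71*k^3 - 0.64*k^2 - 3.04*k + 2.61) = -1.36*k^3 - 1.54*k^2 - 4.52*k + 2.32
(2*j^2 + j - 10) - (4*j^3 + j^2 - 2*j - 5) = -4*j^3 + j^2 + 3*j - 5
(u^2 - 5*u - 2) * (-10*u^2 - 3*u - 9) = -10*u^4 + 47*u^3 + 26*u^2 + 51*u + 18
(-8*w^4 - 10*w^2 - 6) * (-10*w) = 80*w^5 + 100*w^3 + 60*w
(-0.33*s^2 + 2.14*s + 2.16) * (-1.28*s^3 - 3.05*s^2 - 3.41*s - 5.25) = 0.4224*s^5 - 1.7327*s^4 - 8.1665*s^3 - 12.1529*s^2 - 18.6006*s - 11.34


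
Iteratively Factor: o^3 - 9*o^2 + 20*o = (o - 5)*(o^2 - 4*o) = o*(o - 5)*(o - 4)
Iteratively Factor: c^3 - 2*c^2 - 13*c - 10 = (c - 5)*(c^2 + 3*c + 2) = (c - 5)*(c + 2)*(c + 1)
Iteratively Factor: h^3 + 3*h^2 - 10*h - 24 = (h + 2)*(h^2 + h - 12) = (h + 2)*(h + 4)*(h - 3)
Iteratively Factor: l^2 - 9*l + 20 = (l - 4)*(l - 5)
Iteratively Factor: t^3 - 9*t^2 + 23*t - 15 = (t - 5)*(t^2 - 4*t + 3) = (t - 5)*(t - 1)*(t - 3)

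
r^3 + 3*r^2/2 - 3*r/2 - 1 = (r - 1)*(r + 1/2)*(r + 2)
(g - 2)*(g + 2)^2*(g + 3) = g^4 + 5*g^3 + 2*g^2 - 20*g - 24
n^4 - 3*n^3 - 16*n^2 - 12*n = n*(n - 6)*(n + 1)*(n + 2)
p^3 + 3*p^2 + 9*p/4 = p*(p + 3/2)^2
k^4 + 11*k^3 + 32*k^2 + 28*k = k*(k + 2)^2*(k + 7)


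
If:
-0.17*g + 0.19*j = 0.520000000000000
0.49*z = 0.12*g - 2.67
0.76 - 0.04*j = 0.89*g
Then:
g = 0.70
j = 3.37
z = -5.28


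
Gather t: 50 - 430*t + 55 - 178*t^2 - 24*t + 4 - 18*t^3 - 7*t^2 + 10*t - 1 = -18*t^3 - 185*t^2 - 444*t + 108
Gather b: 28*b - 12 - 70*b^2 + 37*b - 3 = -70*b^2 + 65*b - 15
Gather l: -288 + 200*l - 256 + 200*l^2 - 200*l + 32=200*l^2 - 512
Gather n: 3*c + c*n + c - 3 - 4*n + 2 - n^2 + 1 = 4*c - n^2 + n*(c - 4)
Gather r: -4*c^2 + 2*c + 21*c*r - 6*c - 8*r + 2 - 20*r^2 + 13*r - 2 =-4*c^2 - 4*c - 20*r^2 + r*(21*c + 5)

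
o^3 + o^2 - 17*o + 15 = (o - 3)*(o - 1)*(o + 5)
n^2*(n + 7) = n^3 + 7*n^2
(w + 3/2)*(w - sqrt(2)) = w^2 - sqrt(2)*w + 3*w/2 - 3*sqrt(2)/2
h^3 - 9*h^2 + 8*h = h*(h - 8)*(h - 1)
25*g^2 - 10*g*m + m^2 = (-5*g + m)^2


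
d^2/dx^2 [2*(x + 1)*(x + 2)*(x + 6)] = 12*x + 36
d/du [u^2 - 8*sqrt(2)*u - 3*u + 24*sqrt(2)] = 2*u - 8*sqrt(2) - 3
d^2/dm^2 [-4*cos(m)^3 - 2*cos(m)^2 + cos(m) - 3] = 2*cos(m) + 4*cos(2*m) + 9*cos(3*m)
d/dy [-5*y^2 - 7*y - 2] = -10*y - 7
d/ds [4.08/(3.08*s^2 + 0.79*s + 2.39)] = (-25.1328*s - 3.2232)/(3.08*s^2 + 0.79*s + 2.39)^2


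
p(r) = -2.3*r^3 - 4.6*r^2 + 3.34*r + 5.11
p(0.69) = 4.47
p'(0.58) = -4.32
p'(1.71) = -32.57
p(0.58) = 5.05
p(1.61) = -11.03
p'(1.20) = -17.64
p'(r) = -6.9*r^2 - 9.2*r + 3.34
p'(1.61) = -29.36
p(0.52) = 5.28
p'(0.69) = -6.29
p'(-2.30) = -12.00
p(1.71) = -14.13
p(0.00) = 5.11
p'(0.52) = -3.31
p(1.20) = -1.48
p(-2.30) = 1.08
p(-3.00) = 15.79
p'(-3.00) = -31.16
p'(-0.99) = 5.69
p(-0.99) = -0.47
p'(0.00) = 3.34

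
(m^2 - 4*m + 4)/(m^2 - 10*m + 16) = (m - 2)/(m - 8)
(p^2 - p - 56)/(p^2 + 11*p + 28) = (p - 8)/(p + 4)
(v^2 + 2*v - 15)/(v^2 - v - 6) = (v + 5)/(v + 2)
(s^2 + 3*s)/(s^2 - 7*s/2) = 2*(s + 3)/(2*s - 7)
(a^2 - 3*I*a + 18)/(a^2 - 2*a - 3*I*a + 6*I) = (a^2 - 3*I*a + 18)/(a^2 - 2*a - 3*I*a + 6*I)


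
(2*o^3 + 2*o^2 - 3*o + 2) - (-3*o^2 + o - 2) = 2*o^3 + 5*o^2 - 4*o + 4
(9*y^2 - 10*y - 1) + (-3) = 9*y^2 - 10*y - 4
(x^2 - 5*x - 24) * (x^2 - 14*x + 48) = x^4 - 19*x^3 + 94*x^2 + 96*x - 1152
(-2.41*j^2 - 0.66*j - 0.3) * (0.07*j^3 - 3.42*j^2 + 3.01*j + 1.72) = -0.1687*j^5 + 8.196*j^4 - 5.0179*j^3 - 5.1058*j^2 - 2.0382*j - 0.516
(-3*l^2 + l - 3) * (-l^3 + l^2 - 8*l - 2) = 3*l^5 - 4*l^4 + 28*l^3 - 5*l^2 + 22*l + 6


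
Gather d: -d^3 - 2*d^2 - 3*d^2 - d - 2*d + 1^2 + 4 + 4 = -d^3 - 5*d^2 - 3*d + 9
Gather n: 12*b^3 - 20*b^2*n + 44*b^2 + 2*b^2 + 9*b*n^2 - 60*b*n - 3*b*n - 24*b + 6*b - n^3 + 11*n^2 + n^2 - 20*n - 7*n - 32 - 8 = 12*b^3 + 46*b^2 - 18*b - n^3 + n^2*(9*b + 12) + n*(-20*b^2 - 63*b - 27) - 40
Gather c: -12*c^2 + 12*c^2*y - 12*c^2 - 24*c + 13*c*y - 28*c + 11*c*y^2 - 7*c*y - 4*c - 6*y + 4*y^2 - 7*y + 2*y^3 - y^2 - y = c^2*(12*y - 24) + c*(11*y^2 + 6*y - 56) + 2*y^3 + 3*y^2 - 14*y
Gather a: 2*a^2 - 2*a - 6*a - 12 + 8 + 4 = 2*a^2 - 8*a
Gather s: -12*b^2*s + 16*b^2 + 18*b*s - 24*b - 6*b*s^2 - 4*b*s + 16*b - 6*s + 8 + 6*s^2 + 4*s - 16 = 16*b^2 - 8*b + s^2*(6 - 6*b) + s*(-12*b^2 + 14*b - 2) - 8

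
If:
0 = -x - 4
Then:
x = -4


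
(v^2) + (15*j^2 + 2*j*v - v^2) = 15*j^2 + 2*j*v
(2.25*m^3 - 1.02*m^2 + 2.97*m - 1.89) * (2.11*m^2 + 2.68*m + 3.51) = 4.7475*m^5 + 3.8778*m^4 + 11.4306*m^3 + 0.391500000000002*m^2 + 5.3595*m - 6.6339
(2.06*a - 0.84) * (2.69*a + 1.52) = 5.5414*a^2 + 0.8716*a - 1.2768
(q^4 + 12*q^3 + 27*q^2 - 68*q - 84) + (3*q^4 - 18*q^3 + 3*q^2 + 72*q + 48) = 4*q^4 - 6*q^3 + 30*q^2 + 4*q - 36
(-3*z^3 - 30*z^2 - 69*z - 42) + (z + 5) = -3*z^3 - 30*z^2 - 68*z - 37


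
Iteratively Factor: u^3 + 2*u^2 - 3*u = (u + 3)*(u^2 - u) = (u - 1)*(u + 3)*(u)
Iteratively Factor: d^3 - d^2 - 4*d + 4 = (d - 1)*(d^2 - 4) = (d - 1)*(d + 2)*(d - 2)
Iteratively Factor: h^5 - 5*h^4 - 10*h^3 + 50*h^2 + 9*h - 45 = (h - 1)*(h^4 - 4*h^3 - 14*h^2 + 36*h + 45) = (h - 5)*(h - 1)*(h^3 + h^2 - 9*h - 9) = (h - 5)*(h - 3)*(h - 1)*(h^2 + 4*h + 3) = (h - 5)*(h - 3)*(h - 1)*(h + 1)*(h + 3)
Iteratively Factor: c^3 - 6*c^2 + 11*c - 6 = (c - 2)*(c^2 - 4*c + 3) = (c - 3)*(c - 2)*(c - 1)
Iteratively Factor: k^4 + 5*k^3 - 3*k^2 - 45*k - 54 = (k + 2)*(k^3 + 3*k^2 - 9*k - 27) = (k + 2)*(k + 3)*(k^2 - 9) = (k + 2)*(k + 3)^2*(k - 3)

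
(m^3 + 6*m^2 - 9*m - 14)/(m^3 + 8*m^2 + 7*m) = (m - 2)/m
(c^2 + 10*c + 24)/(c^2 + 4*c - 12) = (c + 4)/(c - 2)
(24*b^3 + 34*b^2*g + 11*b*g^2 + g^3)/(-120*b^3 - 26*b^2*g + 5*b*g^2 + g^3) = (-b - g)/(5*b - g)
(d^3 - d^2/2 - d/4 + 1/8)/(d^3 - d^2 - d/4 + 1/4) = (d - 1/2)/(d - 1)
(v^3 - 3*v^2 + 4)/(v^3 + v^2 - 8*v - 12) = (v^3 - 3*v^2 + 4)/(v^3 + v^2 - 8*v - 12)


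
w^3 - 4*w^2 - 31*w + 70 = (w - 7)*(w - 2)*(w + 5)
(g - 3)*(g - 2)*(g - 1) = g^3 - 6*g^2 + 11*g - 6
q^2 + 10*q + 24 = (q + 4)*(q + 6)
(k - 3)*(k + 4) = k^2 + k - 12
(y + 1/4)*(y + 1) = y^2 + 5*y/4 + 1/4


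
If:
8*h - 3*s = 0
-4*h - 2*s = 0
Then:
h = 0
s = 0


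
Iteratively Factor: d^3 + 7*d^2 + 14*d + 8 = (d + 2)*(d^2 + 5*d + 4) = (d + 2)*(d + 4)*(d + 1)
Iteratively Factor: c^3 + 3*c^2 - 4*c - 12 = (c + 3)*(c^2 - 4) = (c - 2)*(c + 3)*(c + 2)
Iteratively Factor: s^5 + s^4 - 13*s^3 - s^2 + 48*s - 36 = (s + 3)*(s^4 - 2*s^3 - 7*s^2 + 20*s - 12) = (s + 3)^2*(s^3 - 5*s^2 + 8*s - 4) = (s - 2)*(s + 3)^2*(s^2 - 3*s + 2) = (s - 2)*(s - 1)*(s + 3)^2*(s - 2)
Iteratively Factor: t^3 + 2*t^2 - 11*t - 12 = (t - 3)*(t^2 + 5*t + 4) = (t - 3)*(t + 1)*(t + 4)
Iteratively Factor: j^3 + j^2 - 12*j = (j + 4)*(j^2 - 3*j) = j*(j + 4)*(j - 3)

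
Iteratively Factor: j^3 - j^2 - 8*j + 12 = (j - 2)*(j^2 + j - 6) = (j - 2)^2*(j + 3)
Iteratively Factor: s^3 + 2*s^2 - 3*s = (s + 3)*(s^2 - s) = s*(s + 3)*(s - 1)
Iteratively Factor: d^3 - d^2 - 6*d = (d - 3)*(d^2 + 2*d) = d*(d - 3)*(d + 2)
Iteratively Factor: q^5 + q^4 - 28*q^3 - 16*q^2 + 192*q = (q + 4)*(q^4 - 3*q^3 - 16*q^2 + 48*q) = q*(q + 4)*(q^3 - 3*q^2 - 16*q + 48) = q*(q - 4)*(q + 4)*(q^2 + q - 12) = q*(q - 4)*(q + 4)^2*(q - 3)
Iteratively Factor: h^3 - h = (h - 1)*(h^2 + h) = h*(h - 1)*(h + 1)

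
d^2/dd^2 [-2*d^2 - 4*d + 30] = -4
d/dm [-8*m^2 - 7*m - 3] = -16*m - 7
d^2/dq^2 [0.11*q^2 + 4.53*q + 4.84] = 0.220000000000000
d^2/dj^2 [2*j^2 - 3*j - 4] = 4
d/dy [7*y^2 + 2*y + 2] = 14*y + 2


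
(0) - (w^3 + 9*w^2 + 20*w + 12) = -w^3 - 9*w^2 - 20*w - 12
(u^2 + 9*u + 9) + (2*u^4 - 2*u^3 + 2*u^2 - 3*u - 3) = 2*u^4 - 2*u^3 + 3*u^2 + 6*u + 6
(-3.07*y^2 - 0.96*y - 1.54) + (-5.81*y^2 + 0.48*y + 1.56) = -8.88*y^2 - 0.48*y + 0.02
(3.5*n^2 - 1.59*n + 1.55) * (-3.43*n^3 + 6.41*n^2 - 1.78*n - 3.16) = -12.005*n^5 + 27.8887*n^4 - 21.7384*n^3 + 1.7057*n^2 + 2.2654*n - 4.898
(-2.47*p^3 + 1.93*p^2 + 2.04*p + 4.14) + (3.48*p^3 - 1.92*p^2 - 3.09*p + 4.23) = 1.01*p^3 + 0.01*p^2 - 1.05*p + 8.37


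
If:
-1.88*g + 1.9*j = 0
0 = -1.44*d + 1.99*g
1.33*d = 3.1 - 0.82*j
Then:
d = 1.62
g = 1.17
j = 1.16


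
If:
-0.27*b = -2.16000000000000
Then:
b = 8.00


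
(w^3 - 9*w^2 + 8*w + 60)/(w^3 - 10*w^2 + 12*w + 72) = (w - 5)/(w - 6)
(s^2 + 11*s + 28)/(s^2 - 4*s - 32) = (s + 7)/(s - 8)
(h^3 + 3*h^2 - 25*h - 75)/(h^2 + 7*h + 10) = (h^2 - 2*h - 15)/(h + 2)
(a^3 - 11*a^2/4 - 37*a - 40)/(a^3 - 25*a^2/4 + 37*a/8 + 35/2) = 2*(a^2 - 4*a - 32)/(2*a^2 - 15*a + 28)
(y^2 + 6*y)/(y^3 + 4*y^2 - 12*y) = 1/(y - 2)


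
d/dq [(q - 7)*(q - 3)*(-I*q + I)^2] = -4*q^3 + 36*q^2 - 84*q + 52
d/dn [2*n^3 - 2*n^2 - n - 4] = 6*n^2 - 4*n - 1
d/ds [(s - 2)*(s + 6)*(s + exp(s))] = (s - 2)*(s + 6)*(exp(s) + 1) + (s - 2)*(s + exp(s)) + (s + 6)*(s + exp(s))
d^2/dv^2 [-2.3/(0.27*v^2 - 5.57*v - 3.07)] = (-0.33534*v^2 + 6.91794*v + 2.3*(0.54*v - 5.57)*(1.08*v - 11.14) + 3.81294)/(-0.27*v^2 + 5.57*v + 3.07)^3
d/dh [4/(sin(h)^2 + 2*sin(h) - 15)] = -8*(sin(h) + 1)*cos(h)/(sin(h)^2 + 2*sin(h) - 15)^2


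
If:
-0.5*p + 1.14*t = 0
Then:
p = 2.28*t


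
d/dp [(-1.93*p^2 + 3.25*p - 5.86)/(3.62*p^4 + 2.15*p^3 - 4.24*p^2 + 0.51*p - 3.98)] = (13.9732*p^5 - 31.1455*p^4 + 70.8778*p^3 + 50.5927*p^2 - 34.33*p - 9.9464)/(13.1044*p^8 + 15.566*p^7 - 26.0751*p^6 - 14.5396*p^5 - 8.6446*p^4 - 21.4388*p^3 + 34.0105*p^2 - 4.0596*p + 15.8404)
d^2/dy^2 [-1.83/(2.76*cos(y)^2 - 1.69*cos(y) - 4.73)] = (-55.760832*(1 - cos(y)^2)^2 + 25.607556*cos(y)^3 - 128.668215*cos(y)^2 - 36.586641*cos(y) + 113.994726)/(-2.76*cos(y)^2 + 1.69*cos(y) + 4.73)^3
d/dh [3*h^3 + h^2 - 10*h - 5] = 9*h^2 + 2*h - 10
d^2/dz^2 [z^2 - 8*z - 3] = 2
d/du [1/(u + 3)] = -1/(u + 3)^2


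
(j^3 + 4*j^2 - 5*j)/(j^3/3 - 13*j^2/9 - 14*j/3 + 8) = 9*j*(j^2 + 4*j - 5)/(3*j^3 - 13*j^2 - 42*j + 72)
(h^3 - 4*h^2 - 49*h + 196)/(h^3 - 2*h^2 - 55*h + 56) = (h^2 - 11*h + 28)/(h^2 - 9*h + 8)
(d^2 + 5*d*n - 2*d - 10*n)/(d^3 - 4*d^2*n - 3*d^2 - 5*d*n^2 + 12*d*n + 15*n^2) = (d^2 + 5*d*n - 2*d - 10*n)/(d^3 - 4*d^2*n - 3*d^2 - 5*d*n^2 + 12*d*n + 15*n^2)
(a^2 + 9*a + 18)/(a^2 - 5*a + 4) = (a^2 + 9*a + 18)/(a^2 - 5*a + 4)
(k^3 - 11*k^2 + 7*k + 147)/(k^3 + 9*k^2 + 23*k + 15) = (k^2 - 14*k + 49)/(k^2 + 6*k + 5)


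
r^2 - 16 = (r - 4)*(r + 4)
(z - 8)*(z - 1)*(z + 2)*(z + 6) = z^4 - z^3 - 52*z^2 - 44*z + 96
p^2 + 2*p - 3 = (p - 1)*(p + 3)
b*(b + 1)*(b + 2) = b^3 + 3*b^2 + 2*b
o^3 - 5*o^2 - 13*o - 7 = (o - 7)*(o + 1)^2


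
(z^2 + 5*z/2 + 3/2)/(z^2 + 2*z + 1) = (z + 3/2)/(z + 1)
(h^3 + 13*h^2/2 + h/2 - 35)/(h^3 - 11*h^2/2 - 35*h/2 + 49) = (h + 5)/(h - 7)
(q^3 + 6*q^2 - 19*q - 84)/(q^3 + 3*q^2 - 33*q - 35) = (q^2 - q - 12)/(q^2 - 4*q - 5)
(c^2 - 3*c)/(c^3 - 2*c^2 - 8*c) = (3 - c)/(-c^2 + 2*c + 8)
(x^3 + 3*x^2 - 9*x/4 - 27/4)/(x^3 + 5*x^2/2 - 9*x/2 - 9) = (x - 3/2)/(x - 2)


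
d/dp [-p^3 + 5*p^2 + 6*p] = -3*p^2 + 10*p + 6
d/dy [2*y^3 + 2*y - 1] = 6*y^2 + 2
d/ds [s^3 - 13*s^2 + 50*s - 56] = 3*s^2 - 26*s + 50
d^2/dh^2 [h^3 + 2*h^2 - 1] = 6*h + 4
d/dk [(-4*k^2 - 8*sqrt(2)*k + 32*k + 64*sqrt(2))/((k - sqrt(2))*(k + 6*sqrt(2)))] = 4*(-8*k^2 - 3*sqrt(2)*k^2 - 32*sqrt(2)*k + 24*k - 256 + 24*sqrt(2))/(k^4 + 10*sqrt(2)*k^3 + 26*k^2 - 120*sqrt(2)*k + 144)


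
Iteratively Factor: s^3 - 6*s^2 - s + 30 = (s - 5)*(s^2 - s - 6) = (s - 5)*(s + 2)*(s - 3)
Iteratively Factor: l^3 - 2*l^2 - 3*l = (l)*(l^2 - 2*l - 3) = l*(l + 1)*(l - 3)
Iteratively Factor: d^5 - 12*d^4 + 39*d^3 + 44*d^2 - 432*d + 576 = (d + 3)*(d^4 - 15*d^3 + 84*d^2 - 208*d + 192) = (d - 4)*(d + 3)*(d^3 - 11*d^2 + 40*d - 48) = (d - 4)^2*(d + 3)*(d^2 - 7*d + 12) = (d - 4)^2*(d - 3)*(d + 3)*(d - 4)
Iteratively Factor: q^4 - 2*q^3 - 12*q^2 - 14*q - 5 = (q + 1)*(q^3 - 3*q^2 - 9*q - 5) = (q + 1)^2*(q^2 - 4*q - 5) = (q - 5)*(q + 1)^2*(q + 1)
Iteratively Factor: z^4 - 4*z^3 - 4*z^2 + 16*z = (z)*(z^3 - 4*z^2 - 4*z + 16) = z*(z - 2)*(z^2 - 2*z - 8) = z*(z - 2)*(z + 2)*(z - 4)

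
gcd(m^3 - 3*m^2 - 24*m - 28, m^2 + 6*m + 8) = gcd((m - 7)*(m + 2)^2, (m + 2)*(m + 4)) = m + 2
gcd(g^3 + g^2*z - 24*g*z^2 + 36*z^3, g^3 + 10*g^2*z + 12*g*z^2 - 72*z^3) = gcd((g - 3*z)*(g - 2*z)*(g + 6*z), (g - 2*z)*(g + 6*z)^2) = -g^2 - 4*g*z + 12*z^2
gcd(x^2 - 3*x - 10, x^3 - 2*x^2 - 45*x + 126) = 1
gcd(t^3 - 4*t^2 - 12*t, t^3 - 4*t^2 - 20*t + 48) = t - 6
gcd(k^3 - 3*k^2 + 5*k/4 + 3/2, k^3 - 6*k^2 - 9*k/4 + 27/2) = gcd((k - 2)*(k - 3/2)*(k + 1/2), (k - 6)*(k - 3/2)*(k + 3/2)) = k - 3/2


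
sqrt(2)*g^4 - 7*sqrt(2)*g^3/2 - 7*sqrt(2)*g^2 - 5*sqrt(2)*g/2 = g*(g - 5)*(g + 1)*(sqrt(2)*g + sqrt(2)/2)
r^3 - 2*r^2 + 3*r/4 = r*(r - 3/2)*(r - 1/2)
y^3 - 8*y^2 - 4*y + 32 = (y - 8)*(y - 2)*(y + 2)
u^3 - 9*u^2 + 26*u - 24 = (u - 4)*(u - 3)*(u - 2)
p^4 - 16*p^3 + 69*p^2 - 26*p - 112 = (p - 8)*(p - 7)*(p - 2)*(p + 1)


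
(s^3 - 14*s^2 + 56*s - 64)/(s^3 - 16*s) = (s^2 - 10*s + 16)/(s*(s + 4))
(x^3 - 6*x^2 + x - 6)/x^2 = x - 6 + 1/x - 6/x^2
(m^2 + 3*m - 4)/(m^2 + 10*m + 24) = (m - 1)/(m + 6)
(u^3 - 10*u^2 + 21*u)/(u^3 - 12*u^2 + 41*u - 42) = u/(u - 2)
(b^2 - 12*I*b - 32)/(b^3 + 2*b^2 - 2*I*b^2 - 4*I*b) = (b^2 - 12*I*b - 32)/(b*(b^2 + 2*b*(1 - I) - 4*I))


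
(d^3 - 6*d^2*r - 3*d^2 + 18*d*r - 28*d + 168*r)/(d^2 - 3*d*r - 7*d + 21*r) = (-d^2 + 6*d*r - 4*d + 24*r)/(-d + 3*r)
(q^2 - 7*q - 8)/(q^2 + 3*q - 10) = (q^2 - 7*q - 8)/(q^2 + 3*q - 10)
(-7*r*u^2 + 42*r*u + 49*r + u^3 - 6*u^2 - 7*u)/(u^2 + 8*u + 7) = (-7*r*u + 49*r + u^2 - 7*u)/(u + 7)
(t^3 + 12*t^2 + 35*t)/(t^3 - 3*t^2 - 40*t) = (t + 7)/(t - 8)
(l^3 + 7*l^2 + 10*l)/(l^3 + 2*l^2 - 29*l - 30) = l*(l^2 + 7*l + 10)/(l^3 + 2*l^2 - 29*l - 30)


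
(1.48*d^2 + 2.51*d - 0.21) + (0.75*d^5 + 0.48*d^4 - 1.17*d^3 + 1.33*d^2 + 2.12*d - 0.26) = 0.75*d^5 + 0.48*d^4 - 1.17*d^3 + 2.81*d^2 + 4.63*d - 0.47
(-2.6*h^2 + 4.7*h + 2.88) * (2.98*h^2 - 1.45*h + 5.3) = -7.748*h^4 + 17.776*h^3 - 12.0126*h^2 + 20.734*h + 15.264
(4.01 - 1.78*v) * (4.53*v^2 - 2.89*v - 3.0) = -8.0634*v^3 + 23.3095*v^2 - 6.2489*v - 12.03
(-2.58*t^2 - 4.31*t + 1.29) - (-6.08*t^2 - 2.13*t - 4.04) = 3.5*t^2 - 2.18*t + 5.33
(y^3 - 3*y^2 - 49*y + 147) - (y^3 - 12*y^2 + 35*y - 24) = 9*y^2 - 84*y + 171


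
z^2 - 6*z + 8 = (z - 4)*(z - 2)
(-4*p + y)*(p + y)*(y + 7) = -4*p^2*y - 28*p^2 - 3*p*y^2 - 21*p*y + y^3 + 7*y^2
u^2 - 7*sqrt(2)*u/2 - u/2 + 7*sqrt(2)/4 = (u - 1/2)*(u - 7*sqrt(2)/2)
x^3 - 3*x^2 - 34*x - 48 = (x - 8)*(x + 2)*(x + 3)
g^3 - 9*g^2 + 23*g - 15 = (g - 5)*(g - 3)*(g - 1)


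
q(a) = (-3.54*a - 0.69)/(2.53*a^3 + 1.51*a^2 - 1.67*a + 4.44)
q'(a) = (-3.54*a - 0.69)*(-7.59*a^2 - 3.02*a + 1.67)/(2.53*a^3 + 1.51*a^2 - 1.67*a + 4.44)^2 - 3.54/(2.53*a^3 + 1.51*a^2 - 1.67*a + 4.44) = (17.9124*a^3 + 10.5825*a^2 + 2.0838*a - 16.8699)/(6.4009*a^6 + 7.6406*a^5 - 6.1701*a^4 + 17.423*a^3 + 16.1977*a^2 - 14.8296*a + 19.7136)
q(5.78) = -0.04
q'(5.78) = 0.01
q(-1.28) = 1.03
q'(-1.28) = -2.83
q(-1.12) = 0.70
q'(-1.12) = -1.44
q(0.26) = -0.39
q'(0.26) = -0.89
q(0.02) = -0.17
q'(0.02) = -0.87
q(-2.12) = -0.73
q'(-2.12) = -1.66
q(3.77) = -0.09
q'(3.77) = 0.05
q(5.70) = -0.04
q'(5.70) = 0.01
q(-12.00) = -0.01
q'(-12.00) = -0.00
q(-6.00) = -0.04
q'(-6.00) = -0.02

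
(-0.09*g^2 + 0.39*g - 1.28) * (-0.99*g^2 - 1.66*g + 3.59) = 0.0891*g^4 - 0.2367*g^3 + 0.2967*g^2 + 3.5249*g - 4.5952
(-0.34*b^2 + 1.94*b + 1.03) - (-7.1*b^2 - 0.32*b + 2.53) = 6.76*b^2 + 2.26*b - 1.5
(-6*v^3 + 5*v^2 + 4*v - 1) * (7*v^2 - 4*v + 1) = -42*v^5 + 59*v^4 + 2*v^3 - 18*v^2 + 8*v - 1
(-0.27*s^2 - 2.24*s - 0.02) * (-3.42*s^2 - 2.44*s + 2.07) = 0.9234*s^4 + 8.3196*s^3 + 4.9751*s^2 - 4.588*s - 0.0414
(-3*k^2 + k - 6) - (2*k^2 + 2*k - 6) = -5*k^2 - k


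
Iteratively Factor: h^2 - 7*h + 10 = (h - 5)*(h - 2)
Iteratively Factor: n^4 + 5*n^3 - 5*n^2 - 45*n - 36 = (n + 1)*(n^3 + 4*n^2 - 9*n - 36) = (n + 1)*(n + 4)*(n^2 - 9) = (n + 1)*(n + 3)*(n + 4)*(n - 3)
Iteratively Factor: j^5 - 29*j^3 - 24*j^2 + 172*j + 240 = (j + 4)*(j^4 - 4*j^3 - 13*j^2 + 28*j + 60) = (j + 2)*(j + 4)*(j^3 - 6*j^2 - j + 30) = (j + 2)^2*(j + 4)*(j^2 - 8*j + 15) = (j - 5)*(j + 2)^2*(j + 4)*(j - 3)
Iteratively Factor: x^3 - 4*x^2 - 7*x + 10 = (x - 1)*(x^2 - 3*x - 10) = (x - 5)*(x - 1)*(x + 2)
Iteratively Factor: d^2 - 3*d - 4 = (d - 4)*(d + 1)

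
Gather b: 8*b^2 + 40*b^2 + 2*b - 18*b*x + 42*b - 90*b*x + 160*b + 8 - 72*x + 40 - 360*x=48*b^2 + b*(204 - 108*x) - 432*x + 48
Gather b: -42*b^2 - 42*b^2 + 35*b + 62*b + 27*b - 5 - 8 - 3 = -84*b^2 + 124*b - 16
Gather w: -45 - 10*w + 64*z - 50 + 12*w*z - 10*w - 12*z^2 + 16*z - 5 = w*(12*z - 20) - 12*z^2 + 80*z - 100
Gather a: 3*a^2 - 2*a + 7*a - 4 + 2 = 3*a^2 + 5*a - 2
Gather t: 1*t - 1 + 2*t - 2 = 3*t - 3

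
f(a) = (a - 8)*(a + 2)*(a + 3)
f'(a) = (a - 8)*(a + 2) + (a - 8)*(a + 3) + (a + 2)*(a + 3)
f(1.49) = -102.01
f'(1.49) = -36.28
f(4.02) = -168.20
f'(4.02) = -9.64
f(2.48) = -135.52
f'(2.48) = -30.43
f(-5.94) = -161.48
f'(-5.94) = 107.49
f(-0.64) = -27.73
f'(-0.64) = -28.93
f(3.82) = -165.91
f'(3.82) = -13.14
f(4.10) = -168.91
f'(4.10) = -8.17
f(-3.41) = -6.60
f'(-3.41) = 21.34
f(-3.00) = 0.00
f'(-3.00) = 11.00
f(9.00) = 132.00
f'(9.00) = 155.00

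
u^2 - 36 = (u - 6)*(u + 6)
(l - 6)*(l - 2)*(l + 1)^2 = l^4 - 6*l^3 - 3*l^2 + 16*l + 12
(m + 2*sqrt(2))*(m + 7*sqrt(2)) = m^2 + 9*sqrt(2)*m + 28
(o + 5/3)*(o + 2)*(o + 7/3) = o^3 + 6*o^2 + 107*o/9 + 70/9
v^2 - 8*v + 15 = (v - 5)*(v - 3)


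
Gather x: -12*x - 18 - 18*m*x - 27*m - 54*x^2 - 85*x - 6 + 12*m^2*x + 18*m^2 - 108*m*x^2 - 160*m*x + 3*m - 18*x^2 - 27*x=18*m^2 - 24*m + x^2*(-108*m - 72) + x*(12*m^2 - 178*m - 124) - 24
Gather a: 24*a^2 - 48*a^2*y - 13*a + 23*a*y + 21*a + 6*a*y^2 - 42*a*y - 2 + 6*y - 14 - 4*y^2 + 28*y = a^2*(24 - 48*y) + a*(6*y^2 - 19*y + 8) - 4*y^2 + 34*y - 16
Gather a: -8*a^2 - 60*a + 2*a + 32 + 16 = -8*a^2 - 58*a + 48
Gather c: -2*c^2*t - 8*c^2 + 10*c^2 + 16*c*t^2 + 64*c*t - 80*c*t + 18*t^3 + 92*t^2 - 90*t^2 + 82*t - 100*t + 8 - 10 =c^2*(2 - 2*t) + c*(16*t^2 - 16*t) + 18*t^3 + 2*t^2 - 18*t - 2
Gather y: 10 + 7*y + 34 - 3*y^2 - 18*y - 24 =-3*y^2 - 11*y + 20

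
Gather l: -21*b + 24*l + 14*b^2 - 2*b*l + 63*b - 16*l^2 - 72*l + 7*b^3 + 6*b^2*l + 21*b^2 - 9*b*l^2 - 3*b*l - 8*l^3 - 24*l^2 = 7*b^3 + 35*b^2 + 42*b - 8*l^3 + l^2*(-9*b - 40) + l*(6*b^2 - 5*b - 48)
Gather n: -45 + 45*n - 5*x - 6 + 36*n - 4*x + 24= 81*n - 9*x - 27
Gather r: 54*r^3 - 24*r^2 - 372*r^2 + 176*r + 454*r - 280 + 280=54*r^3 - 396*r^2 + 630*r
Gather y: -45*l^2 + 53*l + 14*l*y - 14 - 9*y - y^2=-45*l^2 + 53*l - y^2 + y*(14*l - 9) - 14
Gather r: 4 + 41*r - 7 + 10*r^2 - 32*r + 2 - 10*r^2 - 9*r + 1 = 0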